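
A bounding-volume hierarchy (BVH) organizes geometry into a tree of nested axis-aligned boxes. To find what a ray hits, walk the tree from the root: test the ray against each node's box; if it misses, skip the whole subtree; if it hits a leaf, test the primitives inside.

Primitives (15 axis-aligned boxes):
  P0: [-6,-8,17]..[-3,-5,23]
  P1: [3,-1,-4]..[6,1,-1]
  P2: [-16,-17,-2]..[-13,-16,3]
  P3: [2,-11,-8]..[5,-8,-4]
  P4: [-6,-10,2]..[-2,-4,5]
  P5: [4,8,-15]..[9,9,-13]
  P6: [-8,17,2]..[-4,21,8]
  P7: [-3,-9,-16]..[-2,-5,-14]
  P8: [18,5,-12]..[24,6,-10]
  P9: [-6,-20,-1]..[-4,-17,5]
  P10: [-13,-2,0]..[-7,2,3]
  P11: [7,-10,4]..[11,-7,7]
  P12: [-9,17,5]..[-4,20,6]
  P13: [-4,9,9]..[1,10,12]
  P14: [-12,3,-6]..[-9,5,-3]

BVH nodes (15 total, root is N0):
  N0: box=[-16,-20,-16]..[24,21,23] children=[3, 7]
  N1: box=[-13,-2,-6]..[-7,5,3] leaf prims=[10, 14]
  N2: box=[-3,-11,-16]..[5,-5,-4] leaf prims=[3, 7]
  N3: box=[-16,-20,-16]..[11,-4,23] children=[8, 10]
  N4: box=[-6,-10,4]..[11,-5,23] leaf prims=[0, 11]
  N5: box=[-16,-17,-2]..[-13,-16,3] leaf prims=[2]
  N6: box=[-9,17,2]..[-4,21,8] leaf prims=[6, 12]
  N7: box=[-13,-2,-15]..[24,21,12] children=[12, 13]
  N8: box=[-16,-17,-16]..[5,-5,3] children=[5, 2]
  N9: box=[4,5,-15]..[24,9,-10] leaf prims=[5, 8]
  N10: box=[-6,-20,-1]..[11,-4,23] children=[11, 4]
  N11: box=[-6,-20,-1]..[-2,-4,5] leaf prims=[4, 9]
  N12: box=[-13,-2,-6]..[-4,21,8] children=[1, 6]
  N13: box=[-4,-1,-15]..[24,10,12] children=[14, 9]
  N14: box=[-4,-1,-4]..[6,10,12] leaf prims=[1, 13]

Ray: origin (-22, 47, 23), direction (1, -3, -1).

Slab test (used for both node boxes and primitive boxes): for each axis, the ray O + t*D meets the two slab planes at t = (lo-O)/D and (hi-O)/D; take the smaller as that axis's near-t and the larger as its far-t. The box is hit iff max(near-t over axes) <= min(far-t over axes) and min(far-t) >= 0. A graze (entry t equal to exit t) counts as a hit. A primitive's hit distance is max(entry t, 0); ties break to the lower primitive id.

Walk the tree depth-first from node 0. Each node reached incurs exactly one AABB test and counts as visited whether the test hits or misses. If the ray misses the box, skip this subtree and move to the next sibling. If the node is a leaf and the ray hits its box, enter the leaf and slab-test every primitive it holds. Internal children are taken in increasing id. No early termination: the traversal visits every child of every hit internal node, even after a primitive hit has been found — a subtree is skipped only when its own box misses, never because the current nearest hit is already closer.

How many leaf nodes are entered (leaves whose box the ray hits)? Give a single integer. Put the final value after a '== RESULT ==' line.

Walk:
N0 x:[6,46] y:[26/3,67/3] z:[0,39] -> hit [26/3,67/3], descend [3, 7]
  N3 x:[6,33] y:[17,67/3] z:[0,39] -> hit [17,67/3], descend [8, 10]
    N8 x:[6,27] y:[52/3,64/3] z:[20,39] -> hit [20,64/3], descend [2, 5]
      N2 x:[19,27] y:[52/3,58/3] z:[27,39] -> miss, prune
      N5 x:[6,9] y:[21,64/3] z:[20,25] -> miss, prune
    N10 x:[16,33] y:[17,67/3] z:[0,24] -> hit [17,67/3], descend [4, 11]
      N4 x:[16,33] y:[52/3,19] z:[0,19] -> hit [52/3,19] leaf, test {P0(miss), P11(miss)}
      N11 x:[16,20] y:[17,67/3] z:[18,24] -> hit [18,20] leaf, test {P4@t=18, P9(miss)}
  N7 x:[9,46] y:[26/3,49/3] z:[11,38] -> hit [11,49/3], descend [12, 13]
    N12 x:[9,18] y:[26/3,49/3] z:[15,29] -> hit [15,49/3], descend [1, 6]
      N1 x:[9,15] y:[14,49/3] z:[20,29] -> miss, prune
      N6 x:[13,18] y:[26/3,10] z:[15,21] -> miss, prune
    N13 x:[18,46] y:[37/3,16] z:[11,38] -> miss, prune

13 AABB tests over nodes [0, 3, 8, 2, 5, 10, 4, 11, 7, 12, 1, 6, 13]; 2 leaves entered; closest P4.

== RESULT ==
2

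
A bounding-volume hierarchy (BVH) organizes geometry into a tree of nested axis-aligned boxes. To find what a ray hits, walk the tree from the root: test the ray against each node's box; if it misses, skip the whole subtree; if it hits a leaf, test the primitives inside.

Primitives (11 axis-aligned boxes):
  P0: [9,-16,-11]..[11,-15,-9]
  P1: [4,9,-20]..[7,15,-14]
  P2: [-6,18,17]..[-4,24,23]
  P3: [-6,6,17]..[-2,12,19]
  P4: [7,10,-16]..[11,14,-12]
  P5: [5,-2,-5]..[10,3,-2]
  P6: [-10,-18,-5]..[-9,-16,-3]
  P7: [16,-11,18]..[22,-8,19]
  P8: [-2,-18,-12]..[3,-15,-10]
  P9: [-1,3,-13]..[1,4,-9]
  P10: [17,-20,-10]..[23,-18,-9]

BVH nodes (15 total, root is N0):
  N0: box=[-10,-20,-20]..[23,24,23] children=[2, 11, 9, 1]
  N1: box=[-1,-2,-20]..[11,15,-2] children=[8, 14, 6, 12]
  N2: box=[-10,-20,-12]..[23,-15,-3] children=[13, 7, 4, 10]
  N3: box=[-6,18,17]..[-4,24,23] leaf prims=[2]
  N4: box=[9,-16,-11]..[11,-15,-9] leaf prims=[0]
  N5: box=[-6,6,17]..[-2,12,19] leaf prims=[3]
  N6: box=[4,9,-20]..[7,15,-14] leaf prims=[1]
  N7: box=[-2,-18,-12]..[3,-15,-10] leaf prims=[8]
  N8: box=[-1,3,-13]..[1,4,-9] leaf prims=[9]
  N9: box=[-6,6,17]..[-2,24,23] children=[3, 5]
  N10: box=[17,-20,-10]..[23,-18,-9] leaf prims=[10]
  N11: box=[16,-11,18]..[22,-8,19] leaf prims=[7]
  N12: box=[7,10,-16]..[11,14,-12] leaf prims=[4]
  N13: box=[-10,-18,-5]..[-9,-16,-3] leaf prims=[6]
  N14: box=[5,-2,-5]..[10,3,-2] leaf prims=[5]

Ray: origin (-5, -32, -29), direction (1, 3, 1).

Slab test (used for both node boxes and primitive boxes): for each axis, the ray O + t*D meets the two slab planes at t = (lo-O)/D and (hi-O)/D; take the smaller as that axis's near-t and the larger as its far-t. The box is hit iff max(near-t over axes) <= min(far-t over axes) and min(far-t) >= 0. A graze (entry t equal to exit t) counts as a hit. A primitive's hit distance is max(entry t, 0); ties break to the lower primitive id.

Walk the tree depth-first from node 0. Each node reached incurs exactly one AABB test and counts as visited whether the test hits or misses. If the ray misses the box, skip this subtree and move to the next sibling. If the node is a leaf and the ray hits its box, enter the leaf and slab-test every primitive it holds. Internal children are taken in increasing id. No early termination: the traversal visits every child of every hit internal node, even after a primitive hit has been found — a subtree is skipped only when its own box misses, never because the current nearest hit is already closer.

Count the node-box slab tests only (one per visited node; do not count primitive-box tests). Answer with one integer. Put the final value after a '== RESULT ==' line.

Walk:
N0 x:[-5,28] y:[4,56/3] z:[9,52] -> hit [9,56/3], descend [1, 2, 9, 11]
  N1 x:[4,16] y:[10,47/3] z:[9,27] -> hit [10,47/3], descend [6, 8, 12, 14]
    N6 x:[9,12] y:[41/3,47/3] z:[9,15] -> miss, prune
    N8 x:[4,6] y:[35/3,12] z:[16,20] -> miss, prune
    N12 x:[12,16] y:[14,46/3] z:[13,17] -> hit [14,46/3] leaf, test {P4@t=14}
    N14 x:[10,15] y:[10,35/3] z:[24,27] -> miss, prune
  N2 x:[-5,28] y:[4,17/3] z:[17,26] -> miss, prune
  N9 x:[-1,3] y:[38/3,56/3] z:[46,52] -> miss, prune
  N11 x:[21,27] y:[7,8] z:[47,48] -> miss, prune

order=[0, 1, 6, 8, 12, 14, 2, 9, 11]  |boxes|=9  |leaves|=1  hit=P4

== RESULT ==
9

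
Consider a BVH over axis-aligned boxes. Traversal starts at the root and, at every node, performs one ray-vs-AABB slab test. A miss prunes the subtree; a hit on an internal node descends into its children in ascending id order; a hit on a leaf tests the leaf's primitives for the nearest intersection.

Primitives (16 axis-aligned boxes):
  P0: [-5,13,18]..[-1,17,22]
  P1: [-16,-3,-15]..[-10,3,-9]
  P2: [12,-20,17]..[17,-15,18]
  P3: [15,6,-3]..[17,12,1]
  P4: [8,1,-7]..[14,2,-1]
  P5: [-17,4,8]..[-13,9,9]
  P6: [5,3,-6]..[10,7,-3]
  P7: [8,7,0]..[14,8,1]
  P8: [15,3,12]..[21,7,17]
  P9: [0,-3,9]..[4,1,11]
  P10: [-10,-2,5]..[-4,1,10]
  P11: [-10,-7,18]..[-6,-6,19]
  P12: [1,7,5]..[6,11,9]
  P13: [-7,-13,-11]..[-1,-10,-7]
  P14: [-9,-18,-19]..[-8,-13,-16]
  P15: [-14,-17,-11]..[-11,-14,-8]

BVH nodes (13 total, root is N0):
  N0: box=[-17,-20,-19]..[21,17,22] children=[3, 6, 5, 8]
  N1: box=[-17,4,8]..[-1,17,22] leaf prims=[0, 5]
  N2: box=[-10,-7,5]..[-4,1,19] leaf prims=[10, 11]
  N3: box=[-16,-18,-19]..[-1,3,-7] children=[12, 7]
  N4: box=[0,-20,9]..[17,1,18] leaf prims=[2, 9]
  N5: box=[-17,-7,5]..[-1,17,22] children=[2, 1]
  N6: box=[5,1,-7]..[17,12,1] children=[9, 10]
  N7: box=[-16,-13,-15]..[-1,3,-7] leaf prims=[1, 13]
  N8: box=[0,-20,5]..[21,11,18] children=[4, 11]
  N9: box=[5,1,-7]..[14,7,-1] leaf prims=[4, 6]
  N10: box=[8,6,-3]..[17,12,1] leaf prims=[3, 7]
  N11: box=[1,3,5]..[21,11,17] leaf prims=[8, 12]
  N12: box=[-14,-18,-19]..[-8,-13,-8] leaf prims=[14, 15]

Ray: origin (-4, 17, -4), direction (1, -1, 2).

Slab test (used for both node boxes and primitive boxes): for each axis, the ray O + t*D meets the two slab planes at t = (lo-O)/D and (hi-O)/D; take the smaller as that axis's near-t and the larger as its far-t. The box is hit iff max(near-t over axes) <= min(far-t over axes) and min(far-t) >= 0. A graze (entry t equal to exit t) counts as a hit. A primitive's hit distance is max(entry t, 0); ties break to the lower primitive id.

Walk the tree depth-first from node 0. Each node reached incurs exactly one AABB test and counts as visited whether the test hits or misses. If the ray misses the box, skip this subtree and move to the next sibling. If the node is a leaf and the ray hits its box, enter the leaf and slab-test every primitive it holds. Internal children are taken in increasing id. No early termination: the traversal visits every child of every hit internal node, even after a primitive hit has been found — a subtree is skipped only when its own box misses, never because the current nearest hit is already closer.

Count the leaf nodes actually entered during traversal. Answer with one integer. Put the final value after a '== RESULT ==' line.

Walk:
N0 x:[-13,25] y:[0,37] z:[-15/2,13] -> hit [0,13], descend [3, 5, 6, 8]
  N3 x:[-12,3] y:[14,35] z:[-15/2,-3/2] -> miss, prune
  N5 x:[-13,3] y:[0,24] z:[9/2,13] -> miss, prune
  N6 x:[9,21] y:[5,16] z:[-3/2,5/2] -> miss, prune
  N8 x:[4,25] y:[6,37] z:[9/2,11] -> hit [6,11], descend [4, 11]
    N4 x:[4,21] y:[16,37] z:[13/2,11] -> miss, prune
    N11 x:[5,25] y:[6,14] z:[9/2,21/2] -> hit [6,21/2] leaf, test {P8(miss), P12@t=6}

order=[0, 3, 5, 6, 8, 4, 11]  |boxes|=7  |leaves|=1  hit=P12

== RESULT ==
1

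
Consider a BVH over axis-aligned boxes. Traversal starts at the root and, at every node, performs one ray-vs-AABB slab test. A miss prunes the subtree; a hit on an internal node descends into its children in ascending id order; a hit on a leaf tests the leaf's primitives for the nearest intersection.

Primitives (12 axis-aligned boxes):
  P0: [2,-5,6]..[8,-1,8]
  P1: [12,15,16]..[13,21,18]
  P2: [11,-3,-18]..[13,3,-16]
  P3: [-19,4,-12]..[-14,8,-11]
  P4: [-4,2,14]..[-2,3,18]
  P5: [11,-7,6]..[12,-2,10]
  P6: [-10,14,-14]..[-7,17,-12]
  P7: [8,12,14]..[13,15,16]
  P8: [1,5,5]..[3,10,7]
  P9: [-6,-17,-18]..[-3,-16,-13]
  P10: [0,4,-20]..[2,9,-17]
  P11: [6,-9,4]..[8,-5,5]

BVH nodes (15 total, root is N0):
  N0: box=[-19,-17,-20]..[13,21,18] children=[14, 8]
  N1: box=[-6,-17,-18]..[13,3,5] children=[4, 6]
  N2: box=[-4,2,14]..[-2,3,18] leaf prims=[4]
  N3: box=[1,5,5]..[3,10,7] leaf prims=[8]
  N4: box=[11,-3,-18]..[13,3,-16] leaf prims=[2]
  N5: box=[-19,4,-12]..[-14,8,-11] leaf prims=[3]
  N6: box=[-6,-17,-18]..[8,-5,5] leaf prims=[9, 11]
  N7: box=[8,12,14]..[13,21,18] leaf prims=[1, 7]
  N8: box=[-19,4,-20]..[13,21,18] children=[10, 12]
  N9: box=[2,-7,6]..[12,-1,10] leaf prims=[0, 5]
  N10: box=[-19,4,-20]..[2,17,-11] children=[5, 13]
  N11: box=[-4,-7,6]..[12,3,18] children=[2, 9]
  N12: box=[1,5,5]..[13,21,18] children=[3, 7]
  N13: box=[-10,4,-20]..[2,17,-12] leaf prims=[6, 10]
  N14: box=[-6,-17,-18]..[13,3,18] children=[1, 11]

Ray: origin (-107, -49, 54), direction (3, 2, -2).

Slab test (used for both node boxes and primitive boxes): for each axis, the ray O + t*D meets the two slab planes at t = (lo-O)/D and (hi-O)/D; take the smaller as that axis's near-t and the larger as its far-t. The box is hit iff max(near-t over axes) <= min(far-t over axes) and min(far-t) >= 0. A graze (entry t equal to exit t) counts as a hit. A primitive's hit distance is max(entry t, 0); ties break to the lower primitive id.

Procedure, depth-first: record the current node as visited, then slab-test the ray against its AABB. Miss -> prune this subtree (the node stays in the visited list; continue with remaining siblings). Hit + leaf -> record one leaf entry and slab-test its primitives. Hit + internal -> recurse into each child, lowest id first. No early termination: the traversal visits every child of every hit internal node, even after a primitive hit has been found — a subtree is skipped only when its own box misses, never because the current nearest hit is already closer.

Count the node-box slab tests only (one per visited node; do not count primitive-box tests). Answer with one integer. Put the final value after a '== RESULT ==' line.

Trace the traversal:
N0 x:[88/3,40] y:[16,35] z:[18,37] -> hit [88/3,35], descend [8, 14]
  N8 x:[88/3,40] y:[53/2,35] z:[18,37] -> hit [88/3,35], descend [10, 12]
    N10 x:[88/3,109/3] y:[53/2,33] z:[65/2,37] -> hit [65/2,33], descend [5, 13]
      N5 x:[88/3,31] y:[53/2,57/2] z:[65/2,33] -> miss, prune
      N13 x:[97/3,109/3] y:[53/2,33] z:[33,37] -> hit [33,33] leaf, test {P6@t=33, P10(miss)}
    N12 x:[36,40] y:[27,35] z:[18,49/2] -> miss, prune
  N14 x:[101/3,40] y:[16,26] z:[18,36] -> miss, prune

Summary -> nodes [0, 8, 10, 5, 13, 12, 14]; box-tests=7; leaf-entries=1; first=P6

== RESULT ==
7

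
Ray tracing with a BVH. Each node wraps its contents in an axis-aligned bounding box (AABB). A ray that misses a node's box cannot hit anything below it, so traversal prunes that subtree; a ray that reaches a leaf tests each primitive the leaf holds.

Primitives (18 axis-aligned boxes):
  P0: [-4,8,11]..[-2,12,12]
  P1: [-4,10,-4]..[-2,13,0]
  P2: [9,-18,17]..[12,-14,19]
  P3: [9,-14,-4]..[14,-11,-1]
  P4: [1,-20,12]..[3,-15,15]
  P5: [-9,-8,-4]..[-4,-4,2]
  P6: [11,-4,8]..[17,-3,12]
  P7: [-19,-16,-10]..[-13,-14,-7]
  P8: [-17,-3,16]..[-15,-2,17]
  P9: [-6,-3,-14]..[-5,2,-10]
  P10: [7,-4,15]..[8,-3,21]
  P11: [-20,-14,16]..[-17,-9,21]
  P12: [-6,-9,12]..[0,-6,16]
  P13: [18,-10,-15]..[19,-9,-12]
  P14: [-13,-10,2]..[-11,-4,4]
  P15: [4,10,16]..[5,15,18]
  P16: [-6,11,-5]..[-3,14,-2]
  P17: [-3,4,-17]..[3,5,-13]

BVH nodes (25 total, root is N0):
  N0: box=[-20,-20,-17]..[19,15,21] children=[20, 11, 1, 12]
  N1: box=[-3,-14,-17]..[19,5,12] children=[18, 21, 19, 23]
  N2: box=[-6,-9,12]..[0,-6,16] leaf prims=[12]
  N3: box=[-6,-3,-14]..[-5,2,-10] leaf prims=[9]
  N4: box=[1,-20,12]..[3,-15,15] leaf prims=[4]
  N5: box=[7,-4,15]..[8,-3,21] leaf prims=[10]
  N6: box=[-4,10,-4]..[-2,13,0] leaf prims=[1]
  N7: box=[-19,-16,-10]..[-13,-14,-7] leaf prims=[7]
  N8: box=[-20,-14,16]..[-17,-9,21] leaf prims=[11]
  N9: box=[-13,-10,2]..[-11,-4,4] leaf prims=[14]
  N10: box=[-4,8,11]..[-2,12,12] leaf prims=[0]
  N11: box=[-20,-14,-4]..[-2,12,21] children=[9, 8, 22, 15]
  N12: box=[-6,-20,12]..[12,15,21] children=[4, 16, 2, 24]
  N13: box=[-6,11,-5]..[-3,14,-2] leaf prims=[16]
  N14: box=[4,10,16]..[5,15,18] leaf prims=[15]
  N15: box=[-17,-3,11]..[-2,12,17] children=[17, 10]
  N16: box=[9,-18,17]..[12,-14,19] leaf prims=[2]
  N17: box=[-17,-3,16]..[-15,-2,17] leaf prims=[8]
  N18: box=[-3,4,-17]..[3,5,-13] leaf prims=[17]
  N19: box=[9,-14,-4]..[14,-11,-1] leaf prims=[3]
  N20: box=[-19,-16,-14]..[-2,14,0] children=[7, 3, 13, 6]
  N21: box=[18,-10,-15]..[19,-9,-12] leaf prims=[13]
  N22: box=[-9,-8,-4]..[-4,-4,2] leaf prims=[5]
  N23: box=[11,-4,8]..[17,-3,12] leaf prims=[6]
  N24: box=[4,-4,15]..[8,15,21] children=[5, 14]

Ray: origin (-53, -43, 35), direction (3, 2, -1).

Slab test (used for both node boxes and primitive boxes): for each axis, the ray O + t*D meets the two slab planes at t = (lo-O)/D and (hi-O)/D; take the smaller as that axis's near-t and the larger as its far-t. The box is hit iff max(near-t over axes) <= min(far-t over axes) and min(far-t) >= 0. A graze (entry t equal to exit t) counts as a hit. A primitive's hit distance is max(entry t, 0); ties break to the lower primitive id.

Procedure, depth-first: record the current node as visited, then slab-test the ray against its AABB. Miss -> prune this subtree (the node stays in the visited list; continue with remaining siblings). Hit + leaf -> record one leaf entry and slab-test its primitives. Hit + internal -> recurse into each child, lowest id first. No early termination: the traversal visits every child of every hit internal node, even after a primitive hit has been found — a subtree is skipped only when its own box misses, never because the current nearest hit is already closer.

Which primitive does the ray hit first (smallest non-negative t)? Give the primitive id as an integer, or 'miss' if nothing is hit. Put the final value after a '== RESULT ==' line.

Walk:
N0 x:[11,24] y:[23/2,29] z:[14,52] -> hit [14,24], descend [1, 11, 12, 20]
  N1 x:[50/3,24] y:[29/2,24] z:[23,52] -> hit [23,24], descend [18, 19, 21, 23]
    N18 x:[50/3,56/3] y:[47/2,24] z:[48,52] -> miss, prune
    N19 x:[62/3,67/3] y:[29/2,16] z:[36,39] -> miss, prune
    N21 x:[71/3,24] y:[33/2,17] z:[47,50] -> miss, prune
    N23 x:[64/3,70/3] y:[39/2,20] z:[23,27] -> miss, prune
  N11 x:[11,17] y:[29/2,55/2] z:[14,39] -> hit [29/2,17], descend [8, 9, 15, 22]
    N8 x:[11,12] y:[29/2,17] z:[14,19] -> miss, prune
    N9 x:[40/3,14] y:[33/2,39/2] z:[31,33] -> miss, prune
    N15 x:[12,17] y:[20,55/2] z:[18,24] -> miss, prune
    N22 x:[44/3,49/3] y:[35/2,39/2] z:[33,39] -> miss, prune
  N12 x:[47/3,65/3] y:[23/2,29] z:[14,23] -> hit [47/3,65/3], descend [2, 4, 16, 24]
    N2 x:[47/3,53/3] y:[17,37/2] z:[19,23] -> miss, prune
    N4 x:[18,56/3] y:[23/2,14] z:[20,23] -> miss, prune
    N16 x:[62/3,65/3] y:[25/2,29/2] z:[16,18] -> miss, prune
    N24 x:[19,61/3] y:[39/2,29] z:[14,20] -> hit [39/2,20], descend [5, 14]
      N5 x:[20,61/3] y:[39/2,20] z:[14,20] -> hit [20,20] leaf, test {P10@t=20}
      N14 x:[19,58/3] y:[53/2,29] z:[17,19] -> miss, prune
  N20 x:[34/3,17] y:[27/2,57/2] z:[35,49] -> miss, prune

order=[0, 1, 18, 19, 21, 23, 11, 8, 9, 15, 22, 12, 2, 4, 16, 24, 5, 14, 20]  |boxes|=19  |leaves|=1  hit=P10

== RESULT ==
10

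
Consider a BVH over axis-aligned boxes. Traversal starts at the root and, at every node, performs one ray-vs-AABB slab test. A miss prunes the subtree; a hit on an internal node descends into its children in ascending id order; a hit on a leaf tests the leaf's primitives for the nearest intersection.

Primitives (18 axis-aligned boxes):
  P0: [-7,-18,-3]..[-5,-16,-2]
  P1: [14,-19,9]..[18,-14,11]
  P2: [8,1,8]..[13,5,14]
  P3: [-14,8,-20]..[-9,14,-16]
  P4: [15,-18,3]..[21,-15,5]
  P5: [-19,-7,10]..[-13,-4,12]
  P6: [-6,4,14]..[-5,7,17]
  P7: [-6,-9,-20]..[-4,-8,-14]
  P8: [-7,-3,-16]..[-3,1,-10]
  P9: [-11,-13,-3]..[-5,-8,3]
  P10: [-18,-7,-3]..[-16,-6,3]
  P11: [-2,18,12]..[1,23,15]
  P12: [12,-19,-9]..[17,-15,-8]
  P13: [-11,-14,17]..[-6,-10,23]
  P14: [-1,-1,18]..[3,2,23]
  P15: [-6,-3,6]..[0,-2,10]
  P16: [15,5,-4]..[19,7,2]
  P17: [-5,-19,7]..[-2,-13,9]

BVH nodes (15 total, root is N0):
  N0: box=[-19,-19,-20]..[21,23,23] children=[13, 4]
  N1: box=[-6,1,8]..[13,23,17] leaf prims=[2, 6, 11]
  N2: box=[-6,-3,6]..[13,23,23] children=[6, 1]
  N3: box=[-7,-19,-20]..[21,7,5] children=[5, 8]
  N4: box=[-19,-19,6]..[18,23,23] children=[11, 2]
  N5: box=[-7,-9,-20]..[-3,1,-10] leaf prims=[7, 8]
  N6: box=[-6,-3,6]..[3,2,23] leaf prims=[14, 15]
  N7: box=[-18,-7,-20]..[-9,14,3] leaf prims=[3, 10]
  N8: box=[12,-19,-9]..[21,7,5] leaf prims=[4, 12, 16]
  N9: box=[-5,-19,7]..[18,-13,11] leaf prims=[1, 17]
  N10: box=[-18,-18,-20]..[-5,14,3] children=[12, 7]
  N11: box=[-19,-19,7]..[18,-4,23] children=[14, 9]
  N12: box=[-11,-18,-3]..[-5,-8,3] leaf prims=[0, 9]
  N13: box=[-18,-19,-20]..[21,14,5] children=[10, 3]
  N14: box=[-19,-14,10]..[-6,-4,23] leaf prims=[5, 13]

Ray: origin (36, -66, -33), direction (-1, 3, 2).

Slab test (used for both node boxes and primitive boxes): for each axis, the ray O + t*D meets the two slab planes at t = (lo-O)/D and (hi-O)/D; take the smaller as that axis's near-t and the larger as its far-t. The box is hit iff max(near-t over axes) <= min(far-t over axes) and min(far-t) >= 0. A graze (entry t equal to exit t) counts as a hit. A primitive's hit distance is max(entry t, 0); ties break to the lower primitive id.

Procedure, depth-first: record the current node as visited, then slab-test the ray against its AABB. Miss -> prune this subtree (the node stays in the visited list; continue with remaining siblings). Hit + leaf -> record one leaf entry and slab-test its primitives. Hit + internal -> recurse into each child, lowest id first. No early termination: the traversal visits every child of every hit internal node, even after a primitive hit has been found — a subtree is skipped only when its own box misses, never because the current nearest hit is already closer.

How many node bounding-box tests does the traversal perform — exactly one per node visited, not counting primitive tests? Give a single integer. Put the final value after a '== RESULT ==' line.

Walk:
N0 x:[15,55] y:[47/3,89/3] z:[13/2,28] -> hit [47/3,28], descend [4, 13]
  N4 x:[18,55] y:[47/3,89/3] z:[39/2,28] -> hit [39/2,28], descend [2, 11]
    N2 x:[23,42] y:[21,89/3] z:[39/2,28] -> hit [23,28], descend [1, 6]
      N1 x:[23,42] y:[67/3,89/3] z:[41/2,25] -> hit [23,25] leaf, test {P2@t=23, P6(miss), P11(miss)}
      N6 x:[33,42] y:[21,68/3] z:[39/2,28] -> miss, prune
    N11 x:[18,55] y:[47/3,62/3] z:[20,28] -> hit [20,62/3], descend [9, 14]
      N9 x:[18,41] y:[47/3,53/3] z:[20,22] -> miss, prune
      N14 x:[42,55] y:[52/3,62/3] z:[43/2,28] -> miss, prune
  N13 x:[15,54] y:[47/3,80/3] z:[13/2,19] -> hit [47/3,19], descend [3, 10]
    N3 x:[15,43] y:[47/3,73/3] z:[13/2,19] -> hit [47/3,19], descend [5, 8]
      N5 x:[39,43] y:[19,67/3] z:[13/2,23/2] -> miss, prune
      N8 x:[15,24] y:[47/3,73/3] z:[12,19] -> hit [47/3,19] leaf, test {P4(miss), P12(miss), P16(miss)}
    N10 x:[41,54] y:[16,80/3] z:[13/2,18] -> miss, prune

Visited [0, 4, 2, 1, 6, 11, 9, 14, 13, 3, 5, 8, 10]. Tests: 13 box, 2 leaf. Nearest: P2.

== RESULT ==
13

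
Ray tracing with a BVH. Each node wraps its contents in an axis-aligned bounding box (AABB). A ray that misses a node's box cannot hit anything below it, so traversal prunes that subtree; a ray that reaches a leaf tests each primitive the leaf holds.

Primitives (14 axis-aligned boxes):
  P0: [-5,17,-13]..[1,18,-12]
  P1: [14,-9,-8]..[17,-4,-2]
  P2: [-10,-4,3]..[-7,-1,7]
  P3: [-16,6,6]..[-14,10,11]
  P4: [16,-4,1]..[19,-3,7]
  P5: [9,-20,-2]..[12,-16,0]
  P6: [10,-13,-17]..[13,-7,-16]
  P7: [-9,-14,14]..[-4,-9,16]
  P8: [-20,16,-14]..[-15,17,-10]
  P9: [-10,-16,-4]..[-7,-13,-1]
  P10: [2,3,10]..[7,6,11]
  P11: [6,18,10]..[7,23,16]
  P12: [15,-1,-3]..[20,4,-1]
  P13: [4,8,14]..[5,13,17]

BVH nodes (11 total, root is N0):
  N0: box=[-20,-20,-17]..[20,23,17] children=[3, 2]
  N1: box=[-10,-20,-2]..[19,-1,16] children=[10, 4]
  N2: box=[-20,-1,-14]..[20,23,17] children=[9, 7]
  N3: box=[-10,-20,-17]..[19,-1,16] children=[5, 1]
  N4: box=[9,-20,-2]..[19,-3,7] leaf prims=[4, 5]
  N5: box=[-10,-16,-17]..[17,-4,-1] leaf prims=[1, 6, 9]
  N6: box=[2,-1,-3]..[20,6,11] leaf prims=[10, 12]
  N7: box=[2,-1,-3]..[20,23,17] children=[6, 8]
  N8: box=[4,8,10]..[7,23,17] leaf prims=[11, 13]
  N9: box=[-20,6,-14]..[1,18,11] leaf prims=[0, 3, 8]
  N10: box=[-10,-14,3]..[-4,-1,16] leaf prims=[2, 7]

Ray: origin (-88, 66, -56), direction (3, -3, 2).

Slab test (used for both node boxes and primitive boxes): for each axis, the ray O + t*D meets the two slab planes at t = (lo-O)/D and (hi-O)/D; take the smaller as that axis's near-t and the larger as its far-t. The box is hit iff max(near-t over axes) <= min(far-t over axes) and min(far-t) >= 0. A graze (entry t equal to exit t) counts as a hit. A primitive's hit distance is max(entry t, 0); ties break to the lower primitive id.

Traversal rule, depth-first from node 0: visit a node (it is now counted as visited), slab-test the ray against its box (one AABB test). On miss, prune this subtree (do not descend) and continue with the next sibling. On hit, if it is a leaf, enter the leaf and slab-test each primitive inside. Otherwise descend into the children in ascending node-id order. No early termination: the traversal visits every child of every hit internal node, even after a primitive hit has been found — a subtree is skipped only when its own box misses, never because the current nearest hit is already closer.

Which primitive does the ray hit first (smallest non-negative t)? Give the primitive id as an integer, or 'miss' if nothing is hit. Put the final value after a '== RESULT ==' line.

Trace the traversal:
N0 x:[68/3,36] y:[43/3,86/3] z:[39/2,73/2] -> hit [68/3,86/3], descend [2, 3]
  N2 x:[68/3,36] y:[43/3,67/3] z:[21,73/2] -> miss, prune
  N3 x:[26,107/3] y:[67/3,86/3] z:[39/2,36] -> hit [26,86/3], descend [1, 5]
    N1 x:[26,107/3] y:[67/3,86/3] z:[27,36] -> hit [27,86/3], descend [4, 10]
      N4 x:[97/3,107/3] y:[23,86/3] z:[27,63/2] -> miss, prune
      N10 x:[26,28] y:[67/3,80/3] z:[59/2,36] -> miss, prune
    N5 x:[26,35] y:[70/3,82/3] z:[39/2,55/2] -> hit [26,82/3] leaf, test {P1(miss), P6(miss), P9@t=79/3}

7 AABB tests over nodes [0, 2, 3, 1, 4, 10, 5]; 1 leaf entered; closest P9.

== RESULT ==
9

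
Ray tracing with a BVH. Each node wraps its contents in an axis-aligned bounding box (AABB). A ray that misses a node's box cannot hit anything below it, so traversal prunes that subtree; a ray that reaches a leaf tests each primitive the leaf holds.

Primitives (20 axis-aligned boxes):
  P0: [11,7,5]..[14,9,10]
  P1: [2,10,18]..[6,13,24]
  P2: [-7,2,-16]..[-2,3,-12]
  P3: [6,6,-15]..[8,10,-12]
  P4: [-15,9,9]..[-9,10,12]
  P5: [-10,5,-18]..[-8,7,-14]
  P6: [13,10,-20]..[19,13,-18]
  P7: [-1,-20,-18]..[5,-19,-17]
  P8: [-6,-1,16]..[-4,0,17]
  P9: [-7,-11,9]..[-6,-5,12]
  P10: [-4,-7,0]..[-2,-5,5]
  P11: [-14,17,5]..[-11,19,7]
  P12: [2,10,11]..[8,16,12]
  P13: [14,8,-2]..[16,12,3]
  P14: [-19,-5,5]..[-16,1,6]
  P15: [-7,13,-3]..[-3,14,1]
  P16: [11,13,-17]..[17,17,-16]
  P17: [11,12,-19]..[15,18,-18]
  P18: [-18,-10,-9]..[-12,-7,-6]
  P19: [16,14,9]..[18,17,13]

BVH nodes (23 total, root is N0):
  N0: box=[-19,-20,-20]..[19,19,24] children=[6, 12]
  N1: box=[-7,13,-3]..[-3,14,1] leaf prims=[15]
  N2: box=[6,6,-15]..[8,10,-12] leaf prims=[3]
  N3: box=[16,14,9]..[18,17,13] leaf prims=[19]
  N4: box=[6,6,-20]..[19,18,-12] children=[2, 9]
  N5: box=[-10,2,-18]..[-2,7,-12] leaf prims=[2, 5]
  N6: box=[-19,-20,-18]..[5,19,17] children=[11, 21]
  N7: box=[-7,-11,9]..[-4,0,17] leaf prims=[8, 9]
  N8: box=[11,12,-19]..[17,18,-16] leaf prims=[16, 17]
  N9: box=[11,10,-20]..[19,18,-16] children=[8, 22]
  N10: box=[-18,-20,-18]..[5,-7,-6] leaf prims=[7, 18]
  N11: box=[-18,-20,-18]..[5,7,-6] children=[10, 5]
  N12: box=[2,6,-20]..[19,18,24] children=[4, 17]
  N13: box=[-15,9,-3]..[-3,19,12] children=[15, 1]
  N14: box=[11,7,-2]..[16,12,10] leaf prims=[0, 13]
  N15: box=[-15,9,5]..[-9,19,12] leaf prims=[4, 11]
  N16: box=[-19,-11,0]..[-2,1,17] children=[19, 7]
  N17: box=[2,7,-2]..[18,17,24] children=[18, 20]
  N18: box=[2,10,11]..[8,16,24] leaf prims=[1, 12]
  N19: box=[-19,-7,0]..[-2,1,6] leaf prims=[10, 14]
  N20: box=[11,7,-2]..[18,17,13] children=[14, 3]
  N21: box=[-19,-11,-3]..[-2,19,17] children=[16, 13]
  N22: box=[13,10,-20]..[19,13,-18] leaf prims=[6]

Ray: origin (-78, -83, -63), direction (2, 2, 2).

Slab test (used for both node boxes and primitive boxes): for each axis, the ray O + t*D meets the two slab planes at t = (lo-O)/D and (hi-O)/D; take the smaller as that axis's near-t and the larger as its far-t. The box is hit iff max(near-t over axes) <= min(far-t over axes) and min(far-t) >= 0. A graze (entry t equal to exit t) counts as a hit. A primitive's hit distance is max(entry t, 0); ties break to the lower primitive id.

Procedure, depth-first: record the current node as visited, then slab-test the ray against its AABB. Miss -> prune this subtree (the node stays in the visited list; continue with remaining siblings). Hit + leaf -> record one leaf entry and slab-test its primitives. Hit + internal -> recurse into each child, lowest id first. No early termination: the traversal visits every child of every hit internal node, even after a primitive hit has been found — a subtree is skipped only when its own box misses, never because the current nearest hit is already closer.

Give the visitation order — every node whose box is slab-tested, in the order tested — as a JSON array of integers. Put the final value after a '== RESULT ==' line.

Trace the traversal:
N0 x:[59/2,97/2] y:[63/2,51] z:[43/2,87/2] -> hit [63/2,87/2], descend [6, 12]
  N6 x:[59/2,83/2] y:[63/2,51] z:[45/2,40] -> hit [63/2,40], descend [11, 21]
    N11 x:[30,83/2] y:[63/2,45] z:[45/2,57/2] -> miss, prune
    N21 x:[59/2,38] y:[36,51] z:[30,40] -> hit [36,38], descend [13, 16]
      N13 x:[63/2,75/2] y:[46,51] z:[30,75/2] -> miss, prune
      N16 x:[59/2,38] y:[36,42] z:[63/2,40] -> hit [36,38], descend [7, 19]
        N7 x:[71/2,37] y:[36,83/2] z:[36,40] -> hit [36,37] leaf, test {P8(miss), P9@t=36}
        N19 x:[59/2,38] y:[38,42] z:[63/2,69/2] -> miss, prune
  N12 x:[40,97/2] y:[89/2,101/2] z:[43/2,87/2] -> miss, prune

Summary -> nodes [0, 6, 11, 21, 13, 16, 7, 19, 12]; box-tests=9; leaf-entries=1; first=P9

== RESULT ==
[0, 6, 11, 21, 13, 16, 7, 19, 12]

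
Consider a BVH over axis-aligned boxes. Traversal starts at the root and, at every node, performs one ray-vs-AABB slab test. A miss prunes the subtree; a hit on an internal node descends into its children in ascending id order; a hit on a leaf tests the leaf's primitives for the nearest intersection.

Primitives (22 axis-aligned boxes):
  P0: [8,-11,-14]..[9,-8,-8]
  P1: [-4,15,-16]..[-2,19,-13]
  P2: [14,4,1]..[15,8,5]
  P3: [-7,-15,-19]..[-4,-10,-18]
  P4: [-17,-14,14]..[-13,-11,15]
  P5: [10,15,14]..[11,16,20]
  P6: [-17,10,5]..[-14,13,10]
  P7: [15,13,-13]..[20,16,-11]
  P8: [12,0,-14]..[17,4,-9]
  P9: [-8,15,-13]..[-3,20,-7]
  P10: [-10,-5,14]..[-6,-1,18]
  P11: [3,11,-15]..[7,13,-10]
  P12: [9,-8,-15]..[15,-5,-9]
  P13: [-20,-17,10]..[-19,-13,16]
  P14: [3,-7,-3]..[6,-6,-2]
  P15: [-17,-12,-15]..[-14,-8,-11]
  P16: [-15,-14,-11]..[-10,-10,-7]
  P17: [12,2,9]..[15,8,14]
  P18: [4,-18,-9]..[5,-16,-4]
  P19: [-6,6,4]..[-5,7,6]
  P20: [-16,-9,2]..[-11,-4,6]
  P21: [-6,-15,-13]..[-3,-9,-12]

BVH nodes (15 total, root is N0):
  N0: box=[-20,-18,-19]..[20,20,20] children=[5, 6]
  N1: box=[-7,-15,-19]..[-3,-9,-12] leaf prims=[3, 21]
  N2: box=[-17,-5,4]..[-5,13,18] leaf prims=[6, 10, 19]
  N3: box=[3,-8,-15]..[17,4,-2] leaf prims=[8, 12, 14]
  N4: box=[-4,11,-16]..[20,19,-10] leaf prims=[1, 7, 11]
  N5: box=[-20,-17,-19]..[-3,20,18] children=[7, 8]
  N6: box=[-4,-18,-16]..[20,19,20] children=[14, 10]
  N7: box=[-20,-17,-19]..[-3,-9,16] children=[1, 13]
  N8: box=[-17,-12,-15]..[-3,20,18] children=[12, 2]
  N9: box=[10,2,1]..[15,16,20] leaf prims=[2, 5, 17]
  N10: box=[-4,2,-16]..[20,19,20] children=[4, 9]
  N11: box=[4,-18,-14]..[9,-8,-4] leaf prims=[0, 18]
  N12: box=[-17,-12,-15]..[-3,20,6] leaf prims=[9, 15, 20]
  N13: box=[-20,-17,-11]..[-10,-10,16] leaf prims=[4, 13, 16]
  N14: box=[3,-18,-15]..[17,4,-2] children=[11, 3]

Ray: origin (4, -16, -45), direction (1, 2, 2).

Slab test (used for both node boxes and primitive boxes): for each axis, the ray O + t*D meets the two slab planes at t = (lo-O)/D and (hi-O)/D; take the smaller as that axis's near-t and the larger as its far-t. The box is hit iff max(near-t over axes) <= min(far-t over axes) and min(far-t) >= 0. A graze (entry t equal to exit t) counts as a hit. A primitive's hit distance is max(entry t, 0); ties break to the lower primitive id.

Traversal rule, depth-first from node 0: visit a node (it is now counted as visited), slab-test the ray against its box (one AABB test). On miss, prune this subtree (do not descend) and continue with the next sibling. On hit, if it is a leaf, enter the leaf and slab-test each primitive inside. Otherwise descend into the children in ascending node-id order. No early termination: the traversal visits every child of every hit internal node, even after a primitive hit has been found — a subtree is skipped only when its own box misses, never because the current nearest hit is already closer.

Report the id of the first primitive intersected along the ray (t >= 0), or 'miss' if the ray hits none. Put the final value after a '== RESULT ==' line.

Trace the traversal:
N0 x:[-24,16] y:[-1,18] z:[13,65/2] -> hit [13,16], descend [5, 6]
  N5 x:[-24,-7] y:[-1/2,18] z:[13,63/2] -> miss, prune
  N6 x:[-8,16] y:[-1,35/2] z:[29/2,65/2] -> hit [29/2,16], descend [10, 14]
    N10 x:[-8,16] y:[9,35/2] z:[29/2,65/2] -> hit [29/2,16], descend [4, 9]
      N4 x:[-8,16] y:[27/2,35/2] z:[29/2,35/2] -> hit [29/2,16] leaf, test {P1(miss), P7@t=16, P11(miss)}
      N9 x:[6,11] y:[9,16] z:[23,65/2] -> miss, prune
    N14 x:[-1,13] y:[-1,10] z:[15,43/2] -> miss, prune

Summary -> nodes [0, 5, 6, 10, 4, 9, 14]; box-tests=7; leaf-entries=1; first=P7

== RESULT ==
7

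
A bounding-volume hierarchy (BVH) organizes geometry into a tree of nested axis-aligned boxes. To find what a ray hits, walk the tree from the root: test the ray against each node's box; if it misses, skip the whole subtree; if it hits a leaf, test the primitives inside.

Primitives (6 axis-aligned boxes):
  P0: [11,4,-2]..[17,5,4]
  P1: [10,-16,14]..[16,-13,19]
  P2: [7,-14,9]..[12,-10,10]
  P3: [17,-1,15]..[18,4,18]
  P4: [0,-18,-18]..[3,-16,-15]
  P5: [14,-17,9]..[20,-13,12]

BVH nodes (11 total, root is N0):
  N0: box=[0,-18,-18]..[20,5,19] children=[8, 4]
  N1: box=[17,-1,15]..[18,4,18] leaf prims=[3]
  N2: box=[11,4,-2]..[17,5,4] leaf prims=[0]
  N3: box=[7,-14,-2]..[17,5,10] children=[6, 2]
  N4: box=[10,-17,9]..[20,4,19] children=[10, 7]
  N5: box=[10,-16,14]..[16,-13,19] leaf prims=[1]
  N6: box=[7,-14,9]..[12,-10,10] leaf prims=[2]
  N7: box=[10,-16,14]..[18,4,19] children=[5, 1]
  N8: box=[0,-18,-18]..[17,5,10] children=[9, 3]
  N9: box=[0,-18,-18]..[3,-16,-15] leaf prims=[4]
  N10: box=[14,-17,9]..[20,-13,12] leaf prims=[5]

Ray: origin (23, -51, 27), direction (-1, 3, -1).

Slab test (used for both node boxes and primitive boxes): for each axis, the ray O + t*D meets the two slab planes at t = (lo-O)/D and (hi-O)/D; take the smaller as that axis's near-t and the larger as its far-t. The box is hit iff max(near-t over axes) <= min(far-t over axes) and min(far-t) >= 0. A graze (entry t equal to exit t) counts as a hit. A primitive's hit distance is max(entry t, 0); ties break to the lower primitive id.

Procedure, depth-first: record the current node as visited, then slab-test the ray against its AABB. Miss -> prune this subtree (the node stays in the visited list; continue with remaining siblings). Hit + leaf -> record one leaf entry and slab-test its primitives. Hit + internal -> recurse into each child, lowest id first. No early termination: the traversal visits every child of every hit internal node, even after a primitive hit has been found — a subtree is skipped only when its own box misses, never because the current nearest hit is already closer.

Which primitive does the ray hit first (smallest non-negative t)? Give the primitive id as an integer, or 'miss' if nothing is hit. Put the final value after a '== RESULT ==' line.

Trace the traversal:
N0 x:[3,23] y:[11,56/3] z:[8,45] -> hit [11,56/3], descend [4, 8]
  N4 x:[3,13] y:[34/3,55/3] z:[8,18] -> hit [34/3,13], descend [7, 10]
    N7 x:[5,13] y:[35/3,55/3] z:[8,13] -> hit [35/3,13], descend [1, 5]
      N1 x:[5,6] y:[50/3,55/3] z:[9,12] -> miss, prune
      N5 x:[7,13] y:[35/3,38/3] z:[8,13] -> hit [35/3,38/3] leaf, test {P1@t=35/3}
    N10 x:[3,9] y:[34/3,38/3] z:[15,18] -> miss, prune
  N8 x:[6,23] y:[11,56/3] z:[17,45] -> hit [17,56/3], descend [3, 9]
    N3 x:[6,16] y:[37/3,56/3] z:[17,29] -> miss, prune
    N9 x:[20,23] y:[11,35/3] z:[42,45] -> miss, prune

order=[0, 4, 7, 1, 5, 10, 8, 3, 9]  |boxes|=9  |leaves|=1  hit=P1

== RESULT ==
1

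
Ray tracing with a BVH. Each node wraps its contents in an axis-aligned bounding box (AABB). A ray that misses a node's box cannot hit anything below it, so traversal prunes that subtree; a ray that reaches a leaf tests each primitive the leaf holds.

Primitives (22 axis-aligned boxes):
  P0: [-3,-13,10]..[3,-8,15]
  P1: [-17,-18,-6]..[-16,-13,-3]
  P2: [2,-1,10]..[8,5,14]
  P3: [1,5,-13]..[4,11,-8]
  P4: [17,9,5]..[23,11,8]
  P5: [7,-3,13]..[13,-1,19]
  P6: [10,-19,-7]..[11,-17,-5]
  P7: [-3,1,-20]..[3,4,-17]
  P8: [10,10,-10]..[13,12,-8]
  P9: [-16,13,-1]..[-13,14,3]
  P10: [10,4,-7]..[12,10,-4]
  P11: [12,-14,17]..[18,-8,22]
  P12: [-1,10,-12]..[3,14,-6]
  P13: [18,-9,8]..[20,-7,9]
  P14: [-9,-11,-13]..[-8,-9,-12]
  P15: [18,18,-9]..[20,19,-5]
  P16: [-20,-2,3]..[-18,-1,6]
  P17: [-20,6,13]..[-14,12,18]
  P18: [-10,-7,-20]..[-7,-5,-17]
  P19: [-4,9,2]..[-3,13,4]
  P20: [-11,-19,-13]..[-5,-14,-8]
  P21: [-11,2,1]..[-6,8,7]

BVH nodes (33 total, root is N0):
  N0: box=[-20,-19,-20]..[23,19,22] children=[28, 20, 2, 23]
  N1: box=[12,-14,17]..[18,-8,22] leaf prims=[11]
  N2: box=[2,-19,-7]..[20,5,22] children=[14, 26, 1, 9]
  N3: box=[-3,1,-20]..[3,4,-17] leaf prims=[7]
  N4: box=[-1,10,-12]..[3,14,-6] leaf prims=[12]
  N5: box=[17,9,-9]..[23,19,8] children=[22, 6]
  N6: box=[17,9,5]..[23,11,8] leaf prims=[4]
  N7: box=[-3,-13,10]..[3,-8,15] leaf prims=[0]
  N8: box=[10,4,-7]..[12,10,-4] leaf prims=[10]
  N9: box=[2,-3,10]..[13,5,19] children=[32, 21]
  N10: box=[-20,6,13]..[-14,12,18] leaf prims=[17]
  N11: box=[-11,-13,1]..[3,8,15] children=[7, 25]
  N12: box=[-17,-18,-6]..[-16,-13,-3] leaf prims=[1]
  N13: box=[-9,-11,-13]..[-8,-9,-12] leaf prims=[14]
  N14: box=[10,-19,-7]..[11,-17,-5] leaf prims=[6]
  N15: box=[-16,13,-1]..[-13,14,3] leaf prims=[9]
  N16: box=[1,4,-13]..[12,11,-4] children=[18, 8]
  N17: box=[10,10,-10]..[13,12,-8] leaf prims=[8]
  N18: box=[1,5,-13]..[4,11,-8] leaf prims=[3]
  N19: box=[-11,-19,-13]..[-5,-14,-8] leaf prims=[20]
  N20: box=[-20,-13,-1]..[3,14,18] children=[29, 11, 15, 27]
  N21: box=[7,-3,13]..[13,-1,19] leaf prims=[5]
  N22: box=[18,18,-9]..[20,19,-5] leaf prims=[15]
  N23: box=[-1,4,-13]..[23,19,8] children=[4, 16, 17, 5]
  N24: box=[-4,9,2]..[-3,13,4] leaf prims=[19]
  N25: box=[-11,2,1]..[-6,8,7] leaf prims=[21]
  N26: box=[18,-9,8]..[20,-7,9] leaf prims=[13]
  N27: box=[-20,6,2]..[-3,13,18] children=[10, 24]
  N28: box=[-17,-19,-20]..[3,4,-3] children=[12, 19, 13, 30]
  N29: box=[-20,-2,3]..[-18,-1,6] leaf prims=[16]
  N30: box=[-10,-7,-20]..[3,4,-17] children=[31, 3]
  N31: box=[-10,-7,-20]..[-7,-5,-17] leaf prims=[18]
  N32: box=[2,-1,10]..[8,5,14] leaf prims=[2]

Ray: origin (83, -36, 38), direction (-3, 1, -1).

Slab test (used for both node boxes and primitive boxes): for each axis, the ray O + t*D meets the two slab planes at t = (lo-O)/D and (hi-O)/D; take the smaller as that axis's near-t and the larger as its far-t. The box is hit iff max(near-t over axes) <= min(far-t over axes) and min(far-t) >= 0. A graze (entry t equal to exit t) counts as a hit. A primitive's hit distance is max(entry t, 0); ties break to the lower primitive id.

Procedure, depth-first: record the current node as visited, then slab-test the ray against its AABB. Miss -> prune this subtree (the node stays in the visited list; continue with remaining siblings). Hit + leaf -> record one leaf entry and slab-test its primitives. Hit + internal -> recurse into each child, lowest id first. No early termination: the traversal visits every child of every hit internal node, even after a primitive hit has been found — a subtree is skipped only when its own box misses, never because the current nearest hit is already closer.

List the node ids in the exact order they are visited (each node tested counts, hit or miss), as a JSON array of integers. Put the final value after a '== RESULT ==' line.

Walk:
N0 x:[20,103/3] y:[17,55] z:[16,58] -> hit [20,103/3], descend [2, 20, 23, 28]
  N2 x:[21,27] y:[17,41] z:[16,45] -> hit [21,27], descend [1, 9, 14, 26]
    N1 x:[65/3,71/3] y:[22,28] z:[16,21] -> miss, prune
    N9 x:[70/3,27] y:[33,41] z:[19,28] -> miss, prune
    N14 x:[24,73/3] y:[17,19] z:[43,45] -> miss, prune
    N26 x:[21,65/3] y:[27,29] z:[29,30] -> miss, prune
  N20 x:[80/3,103/3] y:[23,50] z:[20,39] -> hit [80/3,103/3], descend [11, 15, 27, 29]
    N11 x:[80/3,94/3] y:[23,44] z:[23,37] -> hit [80/3,94/3], descend [7, 25]
      N7 x:[80/3,86/3] y:[23,28] z:[23,28] -> hit [80/3,28] leaf, test {P0@t=80/3}
      N25 x:[89/3,94/3] y:[38,44] z:[31,37] -> miss, prune
    N15 x:[32,33] y:[49,50] z:[35,39] -> miss, prune
    N27 x:[86/3,103/3] y:[42,49] z:[20,36] -> miss, prune
    N29 x:[101/3,103/3] y:[34,35] z:[32,35] -> hit [34,103/3] leaf, test {P16@t=34}
  N23 x:[20,28] y:[40,55] z:[30,51] -> miss, prune
  N28 x:[80/3,100/3] y:[17,40] z:[41,58] -> miss, prune

Visited [0, 2, 1, 9, 14, 26, 20, 11, 7, 25, 15, 27, 29, 23, 28]. Tests: 15 box, 2 leaf. Nearest: P0.

== RESULT ==
[0, 2, 1, 9, 14, 26, 20, 11, 7, 25, 15, 27, 29, 23, 28]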